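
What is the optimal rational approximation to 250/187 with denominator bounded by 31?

4/3

Expand x = 250/187 as a continued fraction with the Euclidean algorithm:
  250 = 1*187 + 63, so a_0 = 1.
  187 = 2*63 + 61, so a_1 = 2.
  63 = 1*61 + 2, so a_2 = 1.
  61 = 30*2 + 1, so a_3 = 30.
  2 = 2*1 + 0, so a_4 = 2.
so x = [1; 2, 1, 30, 2].
Convergents (p_i = a_i*p_{i-1} + p_{i-2}, q_i = a_i*q_{i-1} + q_{i-2} with p_{-2}=0, p_{-1}=1, q_{-2}=1, q_{-1}=0), until the denominator exceeds 31:
  i=0: a_0=1, p_0 = 1*1 + 0 = 1, q_0 = 1*0 + 1 = 1.
  i=1: a_1=2, p_1 = 2*1 + 1 = 3, q_1 = 2*1 + 0 = 2.
  i=2: a_2=1, p_2 = 1*3 + 1 = 4, q_2 = 1*2 + 1 = 3.
  i=3: a_3=30, p_3 = 30*4 + 3 = 123, q_3 = 30*3 + 2 = 92.
q_3 = 92 > 31, so the last convergent with denominator <= 31 is p_2/q_2 = 4/3.
The closest fraction with denominator <= 31 is either p_2/q_2 or the intermediate fraction (k*p_2 + p_1)/(k*q_2 + q_1) with the largest k >= 1 whose denominator stays <= 31; these approach x as k grows, and every other convergent or intermediate fraction in range is farther away.
Largest k: floor((31 - q_1)/q_2) = floor((31 - 2)/3) = 9.
That gives (9*4 + 3)/(9*3 + 2) = 39/29.
Compare the errors: |x - 4/3| = |250*3 - 4*187|/(187*3) = 2/561, and |x - 39/29| = |250*29 - 39*187|/(187*29) = 43/5423.
Cross-multiplying, 2*5423 = 10846 < 24123 = 43*561, so 2/561 is smaller: the convergent 4/3 is closer to x than 39/29.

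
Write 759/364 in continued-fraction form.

[2; 11, 1, 2, 1, 7]

Run the Euclidean algorithm on 759 and 364; the successive quotients are the partial quotients a_0, a_1, ... (each step inverts the fractional part left over by the previous one):
  759 = 2*364 + 31, so a_0 = 2.
  364 = 11*31 + 23, so a_1 = 11.
  31 = 1*23 + 8, so a_2 = 1.
  23 = 2*8 + 7, so a_3 = 2.
  8 = 1*7 + 1, so a_4 = 1.
  7 = 7*1 + 0, so a_5 = 7.
The remainder reaches 0 after 6 divisions, so the expansion has 6 partial quotients, read off in order.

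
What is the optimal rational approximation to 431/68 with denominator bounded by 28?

Expand x = 431/68 as a continued fraction with the Euclidean algorithm:
  431 = 6*68 + 23, so a_0 = 6.
  68 = 2*23 + 22, so a_1 = 2.
  23 = 1*22 + 1, so a_2 = 1.
  22 = 22*1 + 0, so a_3 = 22.
so x = [6; 2, 1, 22].
Convergents (p_i = a_i*p_{i-1} + p_{i-2}, q_i = a_i*q_{i-1} + q_{i-2} with p_{-2}=0, p_{-1}=1, q_{-2}=1, q_{-1}=0), until the denominator exceeds 28:
  i=0: a_0=6, p_0 = 6*1 + 0 = 6, q_0 = 6*0 + 1 = 1.
  i=1: a_1=2, p_1 = 2*6 + 1 = 13, q_1 = 2*1 + 0 = 2.
  i=2: a_2=1, p_2 = 1*13 + 6 = 19, q_2 = 1*2 + 1 = 3.
  i=3: a_3=22, p_3 = 22*19 + 13 = 431, q_3 = 22*3 + 2 = 68.
q_3 = 68 > 28, so the last convergent with denominator <= 28 is p_2/q_2 = 19/3.
The closest fraction with denominator <= 28 is either p_2/q_2 or the intermediate fraction (k*p_2 + p_1)/(k*q_2 + q_1) with the largest k >= 1 whose denominator stays <= 28; these approach x as k grows, and every other convergent or intermediate fraction in range is farther away.
Largest k: floor((28 - q_1)/q_2) = floor((28 - 2)/3) = 8.
That gives (8*19 + 13)/(8*3 + 2) = 165/26.
Compare the errors: |x - 19/3| = |431*3 - 19*68|/(68*3) = 1/204, and |x - 165/26| = |431*26 - 165*68|/(68*26) = 14/1768.
Cross-multiplying, 1*1768 = 1768 < 2856 = 14*204, so 1/204 is smaller: the convergent 19/3 is closer to x than 165/26.

19/3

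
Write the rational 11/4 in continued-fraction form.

Run the Euclidean algorithm on 11 and 4; the successive quotients are the partial quotients a_0, a_1, ... (each step inverts the fractional part left over by the previous one):
  11 = 2*4 + 3, so a_0 = 2.
  4 = 1*3 + 1, so a_1 = 1.
  3 = 3*1 + 0, so a_2 = 3.
The remainder reaches 0 after 3 divisions, so the expansion has 3 partial quotients, read off in order.

[2; 1, 3]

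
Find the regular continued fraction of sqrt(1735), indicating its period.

[41; (1, 1, 1, 7, 1, 1, 1, 82)]

Write x_i = (sqrt(1735) + m_i)/d_i with (m_0, d_0) = (0, 1). a_0 = floor(sqrt(1735)) = 41, since 41^2 = 1681 <= 1735 < 1764 = 42^2.
Iterate m_{i+1} = d_i*a_i - m_i, d_{i+1} = (1735 - m_{i+1}^2)/d_i, a_{i+1} = floor((a_0 + m_{i+1})/d_{i+1}):
  m_1 = 1*41 - 0 = 41, d_1 = (1735 - 41^2)/1 = 54/1 = 54, a_1 = floor((41 + 41)/54) = 1.
  m_2 = 54*1 - 41 = 13, d_2 = (1735 - 13^2)/54 = 1566/54 = 29, a_2 = floor((41 + 13)/29) = 1.
  m_3 = 29*1 - 13 = 16, d_3 = (1735 - 16^2)/29 = 1479/29 = 51, a_3 = floor((41 + 16)/51) = 1.
  m_4 = 51*1 - 16 = 35, d_4 = (1735 - 35^2)/51 = 510/51 = 10, a_4 = floor((41 + 35)/10) = 7.
  m_5 = 10*7 - 35 = 35, d_5 = (1735 - 35^2)/10 = 510/10 = 51, a_5 = floor((41 + 35)/51) = 1.
  m_6 = 51*1 - 35 = 16, d_6 = (1735 - 16^2)/51 = 1479/51 = 29, a_6 = floor((41 + 16)/29) = 1.
  m_7 = 29*1 - 16 = 13, d_7 = (1735 - 13^2)/29 = 1566/29 = 54, a_7 = floor((41 + 13)/54) = 1.
  m_8 = 54*1 - 13 = 41, d_8 = (1735 - 41^2)/54 = 54/54 = 1, a_8 = floor((41 + 41)/1) = 82.
  m_9 = 1*82 - 41 = 41, d_9 = (1735 - 41^2)/1 = 54/1 = 54: (m_9, d_9) = (m_1, d_1) = (41, 54), so from here the quotients repeat a_1, ..., a_8; the period length is 8.
Hence the expansion of sqrt(1735) is a_0 = 41 followed by the repeating block 1, 1, 1, 7, 1, 1, 1, 82 (period 8).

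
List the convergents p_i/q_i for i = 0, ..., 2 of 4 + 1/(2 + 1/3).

Using the convergent recurrence p_i = a_i*p_{i-1} + p_{i-2}, q_i = a_i*q_{i-1} + q_{i-2} with p_{-2}=0, p_{-1}=1, q_{-2}=1, q_{-1}=0:
  i=0: a_0=4, p_0 = 4*1 + 0 = 4, q_0 = 4*0 + 1 = 1.
  i=1: a_1=2, p_1 = 2*4 + 1 = 9, q_1 = 2*1 + 0 = 2.
  i=2: a_2=3, p_2 = 3*9 + 4 = 31, q_2 = 3*2 + 1 = 7.

4/1, 9/2, 31/7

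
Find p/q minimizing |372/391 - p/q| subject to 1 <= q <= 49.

Expand x = 372/391 as a continued fraction with the Euclidean algorithm:
  372 = 0*391 + 372, so a_0 = 0.
  391 = 1*372 + 19, so a_1 = 1.
  372 = 19*19 + 11, so a_2 = 19.
  19 = 1*11 + 8, so a_3 = 1.
  11 = 1*8 + 3, so a_4 = 1.
  8 = 2*3 + 2, so a_5 = 2.
  3 = 1*2 + 1, so a_6 = 1.
  2 = 2*1 + 0, so a_7 = 2.
so x = [0; 1, 19, 1, 1, 2, 1, 2].
Convergents (p_i = a_i*p_{i-1} + p_{i-2}, q_i = a_i*q_{i-1} + q_{i-2} with p_{-2}=0, p_{-1}=1, q_{-2}=1, q_{-1}=0), until the denominator exceeds 49:
  i=0: a_0=0, p_0 = 0*1 + 0 = 0, q_0 = 0*0 + 1 = 1.
  i=1: a_1=1, p_1 = 1*0 + 1 = 1, q_1 = 1*1 + 0 = 1.
  i=2: a_2=19, p_2 = 19*1 + 0 = 19, q_2 = 19*1 + 1 = 20.
  i=3: a_3=1, p_3 = 1*19 + 1 = 20, q_3 = 1*20 + 1 = 21.
  i=4: a_4=1, p_4 = 1*20 + 19 = 39, q_4 = 1*21 + 20 = 41.
  i=5: a_5=2, p_5 = 2*39 + 20 = 98, q_5 = 2*41 + 21 = 103.
q_5 = 103 > 49, so the last convergent with denominator <= 49 is p_4/q_4 = 39/41.
The closest fraction with denominator <= 49 is either p_4/q_4 or the intermediate fraction (k*p_4 + p_3)/(k*q_4 + q_3) with the largest k >= 1 whose denominator stays <= 49; these approach x as k grows, and every other convergent or intermediate fraction in range is farther away.
Largest k: floor((49 - q_3)/q_4) = floor((49 - 21)/41) = 0.
Since k = 0, no intermediate fraction beyond p_4/q_4 has denominator <= 49, so the convergent 39/41 is the closest (its error is |372*41 - 39*391|/(391*41) = 3/16031).

39/41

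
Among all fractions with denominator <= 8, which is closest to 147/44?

Expand x = 147/44 as a continued fraction with the Euclidean algorithm:
  147 = 3*44 + 15, so a_0 = 3.
  44 = 2*15 + 14, so a_1 = 2.
  15 = 1*14 + 1, so a_2 = 1.
  14 = 14*1 + 0, so a_3 = 14.
so x = [3; 2, 1, 14].
Convergents (p_i = a_i*p_{i-1} + p_{i-2}, q_i = a_i*q_{i-1} + q_{i-2} with p_{-2}=0, p_{-1}=1, q_{-2}=1, q_{-1}=0), until the denominator exceeds 8:
  i=0: a_0=3, p_0 = 3*1 + 0 = 3, q_0 = 3*0 + 1 = 1.
  i=1: a_1=2, p_1 = 2*3 + 1 = 7, q_1 = 2*1 + 0 = 2.
  i=2: a_2=1, p_2 = 1*7 + 3 = 10, q_2 = 1*2 + 1 = 3.
  i=3: a_3=14, p_3 = 14*10 + 7 = 147, q_3 = 14*3 + 2 = 44.
q_3 = 44 > 8, so the last convergent with denominator <= 8 is p_2/q_2 = 10/3.
The closest fraction with denominator <= 8 is either p_2/q_2 or the intermediate fraction (k*p_2 + p_1)/(k*q_2 + q_1) with the largest k >= 1 whose denominator stays <= 8; these approach x as k grows, and every other convergent or intermediate fraction in range is farther away.
Largest k: floor((8 - q_1)/q_2) = floor((8 - 2)/3) = 2.
That gives (2*10 + 7)/(2*3 + 2) = 27/8.
Compare the errors: |x - 10/3| = |147*3 - 10*44|/(44*3) = 1/132, and |x - 27/8| = |147*8 - 27*44|/(44*8) = 12/352.
Cross-multiplying, 1*352 = 352 < 1584 = 12*132, so 1/132 is smaller: the convergent 10/3 is closer to x than 27/8.

10/3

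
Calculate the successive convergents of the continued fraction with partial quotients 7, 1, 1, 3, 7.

7/1, 8/1, 15/2, 53/7, 386/51

Using the convergent recurrence p_i = a_i*p_{i-1} + p_{i-2}, q_i = a_i*q_{i-1} + q_{i-2} with p_{-2}=0, p_{-1}=1, q_{-2}=1, q_{-1}=0:
  i=0: a_0=7, p_0 = 7*1 + 0 = 7, q_0 = 7*0 + 1 = 1.
  i=1: a_1=1, p_1 = 1*7 + 1 = 8, q_1 = 1*1 + 0 = 1.
  i=2: a_2=1, p_2 = 1*8 + 7 = 15, q_2 = 1*1 + 1 = 2.
  i=3: a_3=3, p_3 = 3*15 + 8 = 53, q_3 = 3*2 + 1 = 7.
  i=4: a_4=7, p_4 = 7*53 + 15 = 386, q_4 = 7*7 + 2 = 51.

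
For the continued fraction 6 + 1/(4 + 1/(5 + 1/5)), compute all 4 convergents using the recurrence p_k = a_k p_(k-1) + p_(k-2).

Using the convergent recurrence p_i = a_i*p_{i-1} + p_{i-2}, q_i = a_i*q_{i-1} + q_{i-2} with p_{-2}=0, p_{-1}=1, q_{-2}=1, q_{-1}=0:
  i=0: a_0=6, p_0 = 6*1 + 0 = 6, q_0 = 6*0 + 1 = 1.
  i=1: a_1=4, p_1 = 4*6 + 1 = 25, q_1 = 4*1 + 0 = 4.
  i=2: a_2=5, p_2 = 5*25 + 6 = 131, q_2 = 5*4 + 1 = 21.
  i=3: a_3=5, p_3 = 5*131 + 25 = 680, q_3 = 5*21 + 4 = 109.

6/1, 25/4, 131/21, 680/109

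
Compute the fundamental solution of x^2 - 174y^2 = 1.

(x, y) = (1451, 110)

First expand sqrt(174) as a continued fraction. With x_i = (sqrt(174) + m_i)/d_i and (m_0, d_0) = (0, 1): a_0 = floor(sqrt(174)) = 13, since 13^2 = 169 <= 174 < 196 = 14^2.
Iterate m_{i+1} = d_i*a_i - m_i, d_{i+1} = (174 - m_{i+1}^2)/d_i, a_{i+1} = floor((a_0 + m_{i+1})/d_{i+1}):
  m_1 = 1*13 - 0 = 13, d_1 = (174 - 13^2)/1 = 5/1 = 5, a_1 = floor((13 + 13)/5) = 5.
  m_2 = 5*5 - 13 = 12, d_2 = (174 - 12^2)/5 = 30/5 = 6, a_2 = floor((13 + 12)/6) = 4.
  m_3 = 6*4 - 12 = 12, d_3 = (174 - 12^2)/6 = 30/6 = 5, a_3 = floor((13 + 12)/5) = 5.
  m_4 = 5*5 - 12 = 13, d_4 = (174 - 13^2)/5 = 5/5 = 1, a_4 = floor((13 + 13)/1) = 26.
  m_5 = 1*26 - 13 = 13, d_5 = (174 - 13^2)/1 = 5/1 = 5: (m_5, d_5) = (m_1, d_1) = (13, 5), so from here the quotients repeat a_1, ..., a_4; the period length is 4.
So sqrt(174) = [13; (5, 4, 5, 26)] with period length k = 4.
k is even, so the fundamental solution of x^2 - 174y^2 = 1 is (p_{k-1}, q_{k-1}) = (p_3, q_3); compute convergents through index 3.
Convergents (p_i = a_i*p_{i-1} + p_{i-2}, q_i = a_i*q_{i-1} + q_{i-2} with p_{-2}=0, p_{-1}=1, q_{-2}=1, q_{-1}=0):
  i=0: a_0=13, p_0 = 13*1 + 0 = 13, q_0 = 13*0 + 1 = 1.
  i=1: a_1=5, p_1 = 5*13 + 1 = 66, q_1 = 5*1 + 0 = 5.
  i=2: a_2=4, p_2 = 4*66 + 13 = 277, q_2 = 4*5 + 1 = 21.
  i=3: a_3=5, p_3 = 5*277 + 66 = 1451, q_3 = 5*21 + 5 = 110.
Check: 1451^2 - 174*110^2 = 2105401 - 2105400 = 1, so (x, y) = (1451, 110) solves the equation, and by the theorem it is the least positive solution.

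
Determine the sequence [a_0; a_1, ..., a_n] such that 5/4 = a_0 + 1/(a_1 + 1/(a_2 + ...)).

Run the Euclidean algorithm on 5 and 4; the successive quotients are the partial quotients a_0, a_1, ... (each step inverts the fractional part left over by the previous one):
  5 = 1*4 + 1, so a_0 = 1.
  4 = 4*1 + 0, so a_1 = 4.
The remainder reaches 0 after 2 divisions, so the expansion has 2 partial quotients, read off in order.

[1; 4]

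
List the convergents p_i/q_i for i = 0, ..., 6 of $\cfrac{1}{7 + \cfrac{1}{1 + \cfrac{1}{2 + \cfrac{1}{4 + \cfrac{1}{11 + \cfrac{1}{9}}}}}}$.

0/1, 1/7, 1/8, 3/23, 13/100, 146/1123, 1327/10207

Using the convergent recurrence p_i = a_i*p_{i-1} + p_{i-2}, q_i = a_i*q_{i-1} + q_{i-2} with p_{-2}=0, p_{-1}=1, q_{-2}=1, q_{-1}=0:
  i=0: a_0=0, p_0 = 0*1 + 0 = 0, q_0 = 0*0 + 1 = 1.
  i=1: a_1=7, p_1 = 7*0 + 1 = 1, q_1 = 7*1 + 0 = 7.
  i=2: a_2=1, p_2 = 1*1 + 0 = 1, q_2 = 1*7 + 1 = 8.
  i=3: a_3=2, p_3 = 2*1 + 1 = 3, q_3 = 2*8 + 7 = 23.
  i=4: a_4=4, p_4 = 4*3 + 1 = 13, q_4 = 4*23 + 8 = 100.
  i=5: a_5=11, p_5 = 11*13 + 3 = 146, q_5 = 11*100 + 23 = 1123.
  i=6: a_6=9, p_6 = 9*146 + 13 = 1327, q_6 = 9*1123 + 100 = 10207.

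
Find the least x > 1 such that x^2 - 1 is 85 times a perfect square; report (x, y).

(x, y) = (285769, 30996)

First expand sqrt(85) as a continued fraction. With x_i = (sqrt(85) + m_i)/d_i and (m_0, d_0) = (0, 1): a_0 = floor(sqrt(85)) = 9, since 9^2 = 81 <= 85 < 100 = 10^2.
Iterate m_{i+1} = d_i*a_i - m_i, d_{i+1} = (85 - m_{i+1}^2)/d_i, a_{i+1} = floor((a_0 + m_{i+1})/d_{i+1}):
  m_1 = 1*9 - 0 = 9, d_1 = (85 - 9^2)/1 = 4/1 = 4, a_1 = floor((9 + 9)/4) = 4.
  m_2 = 4*4 - 9 = 7, d_2 = (85 - 7^2)/4 = 36/4 = 9, a_2 = floor((9 + 7)/9) = 1.
  m_3 = 9*1 - 7 = 2, d_3 = (85 - 2^2)/9 = 81/9 = 9, a_3 = floor((9 + 2)/9) = 1.
  m_4 = 9*1 - 2 = 7, d_4 = (85 - 7^2)/9 = 36/9 = 4, a_4 = floor((9 + 7)/4) = 4.
  m_5 = 4*4 - 7 = 9, d_5 = (85 - 9^2)/4 = 4/4 = 1, a_5 = floor((9 + 9)/1) = 18.
  m_6 = 1*18 - 9 = 9, d_6 = (85 - 9^2)/1 = 4/1 = 4: (m_6, d_6) = (m_1, d_1) = (9, 4), so from here the quotients repeat a_1, ..., a_5; the period length is 5.
So sqrt(85) = [9; (4, 1, 1, 4, 18)] with period length k = 5.
k is odd, so (p_{k-1}, q_{k-1}) only solves x^2 - 85y^2 = -1 and the fundamental solution of x^2 - 85y^2 = 1 is (p_{2k-1}, q_{2k-1}) = (p_9, q_9); compute convergents through index 9, running through the period twice.
Convergents (p_i = a_i*p_{i-1} + p_{i-2}, q_i = a_i*q_{i-1} + q_{i-2} with p_{-2}=0, p_{-1}=1, q_{-2}=1, q_{-1}=0):
  i=0: a_0=9, p_0 = 9*1 + 0 = 9, q_0 = 9*0 + 1 = 1.
  i=1: a_1=4, p_1 = 4*9 + 1 = 37, q_1 = 4*1 + 0 = 4.
  i=2: a_2=1, p_2 = 1*37 + 9 = 46, q_2 = 1*4 + 1 = 5.
  i=3: a_3=1, p_3 = 1*46 + 37 = 83, q_3 = 1*5 + 4 = 9.
  i=4: a_4=4, p_4 = 4*83 + 46 = 378, q_4 = 4*9 + 5 = 41.
  i=5: a_5=18, p_5 = 18*378 + 83 = 6887, q_5 = 18*41 + 9 = 747.
  i=6: a_6=4, p_6 = 4*6887 + 378 = 27926, q_6 = 4*747 + 41 = 3029.
  i=7: a_7=1, p_7 = 1*27926 + 6887 = 34813, q_7 = 1*3029 + 747 = 3776.
  i=8: a_8=1, p_8 = 1*34813 + 27926 = 62739, q_8 = 1*3776 + 3029 = 6805.
  i=9: a_9=4, p_9 = 4*62739 + 34813 = 285769, q_9 = 4*6805 + 3776 = 30996.
Indeed p_4^2 - 85*q_4^2 = 142884 - 142885 = -1, not +1.
Check: 285769^2 - 85*30996^2 = 81663921361 - 81663921360 = 1, so (x, y) = (285769, 30996) solves the equation, and by the theorem it is the least positive solution.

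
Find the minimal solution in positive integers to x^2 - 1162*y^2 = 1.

First expand sqrt(1162) as a continued fraction. With x_i = (sqrt(1162) + m_i)/d_i and (m_0, d_0) = (0, 1): a_0 = floor(sqrt(1162)) = 34, since 34^2 = 1156 <= 1162 < 1225 = 35^2.
Iterate m_{i+1} = d_i*a_i - m_i, d_{i+1} = (1162 - m_{i+1}^2)/d_i, a_{i+1} = floor((a_0 + m_{i+1})/d_{i+1}):
  m_1 = 1*34 - 0 = 34, d_1 = (1162 - 34^2)/1 = 6/1 = 6, a_1 = floor((34 + 34)/6) = 11.
  m_2 = 6*11 - 34 = 32, d_2 = (1162 - 32^2)/6 = 138/6 = 23, a_2 = floor((34 + 32)/23) = 2.
  m_3 = 23*2 - 32 = 14, d_3 = (1162 - 14^2)/23 = 966/23 = 42, a_3 = floor((34 + 14)/42) = 1.
  m_4 = 42*1 - 14 = 28, d_4 = (1162 - 28^2)/42 = 378/42 = 9, a_4 = floor((34 + 28)/9) = 6.
  m_5 = 9*6 - 28 = 26, d_5 = (1162 - 26^2)/9 = 486/9 = 54, a_5 = floor((34 + 26)/54) = 1.
  m_6 = 54*1 - 26 = 28, d_6 = (1162 - 28^2)/54 = 378/54 = 7, a_6 = floor((34 + 28)/7) = 8.
  m_7 = 7*8 - 28 = 28, d_7 = (1162 - 28^2)/7 = 378/7 = 54, a_7 = floor((34 + 28)/54) = 1.
  m_8 = 54*1 - 28 = 26, d_8 = (1162 - 26^2)/54 = 486/54 = 9, a_8 = floor((34 + 26)/9) = 6.
  m_9 = 9*6 - 26 = 28, d_9 = (1162 - 28^2)/9 = 378/9 = 42, a_9 = floor((34 + 28)/42) = 1.
  m_10 = 42*1 - 28 = 14, d_10 = (1162 - 14^2)/42 = 966/42 = 23, a_10 = floor((34 + 14)/23) = 2.
  m_11 = 23*2 - 14 = 32, d_11 = (1162 - 32^2)/23 = 138/23 = 6, a_11 = floor((34 + 32)/6) = 11.
  m_12 = 6*11 - 32 = 34, d_12 = (1162 - 34^2)/6 = 6/6 = 1, a_12 = floor((34 + 34)/1) = 68.
  m_13 = 1*68 - 34 = 34, d_13 = (1162 - 34^2)/1 = 6/1 = 6: (m_13, d_13) = (m_1, d_1) = (34, 6), so from here the quotients repeat a_1, ..., a_12; the period length is 12.
So sqrt(1162) = [34; (11, 2, 1, 6, 1, 8, 1, 6, 1, 2, 11, 68)] with period length k = 12.
k is even, so the fundamental solution of x^2 - 1162y^2 = 1 is (p_{k-1}, q_{k-1}) = (p_11, q_11); compute convergents through index 11.
Convergents (p_i = a_i*p_{i-1} + p_{i-2}, q_i = a_i*q_{i-1} + q_{i-2} with p_{-2}=0, p_{-1}=1, q_{-2}=1, q_{-1}=0):
  i=0: a_0=34, p_0 = 34*1 + 0 = 34, q_0 = 34*0 + 1 = 1.
  i=1: a_1=11, p_1 = 11*34 + 1 = 375, q_1 = 11*1 + 0 = 11.
  i=2: a_2=2, p_2 = 2*375 + 34 = 784, q_2 = 2*11 + 1 = 23.
  i=3: a_3=1, p_3 = 1*784 + 375 = 1159, q_3 = 1*23 + 11 = 34.
  i=4: a_4=6, p_4 = 6*1159 + 784 = 7738, q_4 = 6*34 + 23 = 227.
  i=5: a_5=1, p_5 = 1*7738 + 1159 = 8897, q_5 = 1*227 + 34 = 261.
  i=6: a_6=8, p_6 = 8*8897 + 7738 = 78914, q_6 = 8*261 + 227 = 2315.
  i=7: a_7=1, p_7 = 1*78914 + 8897 = 87811, q_7 = 1*2315 + 261 = 2576.
  i=8: a_8=6, p_8 = 6*87811 + 78914 = 605780, q_8 = 6*2576 + 2315 = 17771.
  i=9: a_9=1, p_9 = 1*605780 + 87811 = 693591, q_9 = 1*17771 + 2576 = 20347.
  i=10: a_10=2, p_10 = 2*693591 + 605780 = 1992962, q_10 = 2*20347 + 17771 = 58465.
  i=11: a_11=11, p_11 = 11*1992962 + 693591 = 22616173, q_11 = 11*58465 + 20347 = 663462.
Check: 22616173^2 - 1162*663462^2 = 511491281165929 - 511491281165928 = 1, so (x, y) = (22616173, 663462) solves the equation, and by the theorem it is the least positive solution.

(x, y) = (22616173, 663462)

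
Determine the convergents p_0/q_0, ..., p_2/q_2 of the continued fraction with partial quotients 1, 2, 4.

1/1, 3/2, 13/9

Using the convergent recurrence p_i = a_i*p_{i-1} + p_{i-2}, q_i = a_i*q_{i-1} + q_{i-2} with p_{-2}=0, p_{-1}=1, q_{-2}=1, q_{-1}=0:
  i=0: a_0=1, p_0 = 1*1 + 0 = 1, q_0 = 1*0 + 1 = 1.
  i=1: a_1=2, p_1 = 2*1 + 1 = 3, q_1 = 2*1 + 0 = 2.
  i=2: a_2=4, p_2 = 4*3 + 1 = 13, q_2 = 4*2 + 1 = 9.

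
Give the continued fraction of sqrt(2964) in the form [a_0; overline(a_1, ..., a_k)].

[54; overline(2, 3, 1, 6, 36, 6, 1, 3, 2, 108)]

Write x_i = (sqrt(2964) + m_i)/d_i with (m_0, d_0) = (0, 1). a_0 = floor(sqrt(2964)) = 54, since 54^2 = 2916 <= 2964 < 3025 = 55^2.
Iterate m_{i+1} = d_i*a_i - m_i, d_{i+1} = (2964 - m_{i+1}^2)/d_i, a_{i+1} = floor((a_0 + m_{i+1})/d_{i+1}):
  m_1 = 1*54 - 0 = 54, d_1 = (2964 - 54^2)/1 = 48/1 = 48, a_1 = floor((54 + 54)/48) = 2.
  m_2 = 48*2 - 54 = 42, d_2 = (2964 - 42^2)/48 = 1200/48 = 25, a_2 = floor((54 + 42)/25) = 3.
  m_3 = 25*3 - 42 = 33, d_3 = (2964 - 33^2)/25 = 1875/25 = 75, a_3 = floor((54 + 33)/75) = 1.
  m_4 = 75*1 - 33 = 42, d_4 = (2964 - 42^2)/75 = 1200/75 = 16, a_4 = floor((54 + 42)/16) = 6.
  m_5 = 16*6 - 42 = 54, d_5 = (2964 - 54^2)/16 = 48/16 = 3, a_5 = floor((54 + 54)/3) = 36.
  m_6 = 3*36 - 54 = 54, d_6 = (2964 - 54^2)/3 = 48/3 = 16, a_6 = floor((54 + 54)/16) = 6.
  m_7 = 16*6 - 54 = 42, d_7 = (2964 - 42^2)/16 = 1200/16 = 75, a_7 = floor((54 + 42)/75) = 1.
  m_8 = 75*1 - 42 = 33, d_8 = (2964 - 33^2)/75 = 1875/75 = 25, a_8 = floor((54 + 33)/25) = 3.
  m_9 = 25*3 - 33 = 42, d_9 = (2964 - 42^2)/25 = 1200/25 = 48, a_9 = floor((54 + 42)/48) = 2.
  m_10 = 48*2 - 42 = 54, d_10 = (2964 - 54^2)/48 = 48/48 = 1, a_10 = floor((54 + 54)/1) = 108.
  m_11 = 1*108 - 54 = 54, d_11 = (2964 - 54^2)/1 = 48/1 = 48: (m_11, d_11) = (m_1, d_1) = (54, 48), so from here the quotients repeat a_1, ..., a_10; the period length is 10.
Hence the expansion of sqrt(2964) is a_0 = 54 followed by the repeating block 2, 3, 1, 6, 36, 6, 1, 3, 2, 108 (period 10).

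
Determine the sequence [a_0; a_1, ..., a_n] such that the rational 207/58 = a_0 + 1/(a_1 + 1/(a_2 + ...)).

[3; 1, 1, 3, 8]

Run the Euclidean algorithm on 207 and 58; the successive quotients are the partial quotients a_0, a_1, ... (each step inverts the fractional part left over by the previous one):
  207 = 3*58 + 33, so a_0 = 3.
  58 = 1*33 + 25, so a_1 = 1.
  33 = 1*25 + 8, so a_2 = 1.
  25 = 3*8 + 1, so a_3 = 3.
  8 = 8*1 + 0, so a_4 = 8.
The remainder reaches 0 after 5 divisions, so the expansion has 5 partial quotients, read off in order.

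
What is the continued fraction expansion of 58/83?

Run the Euclidean algorithm on 58 and 83; the successive quotients are the partial quotients a_0, a_1, ... (each step inverts the fractional part left over by the previous one):
  58 = 0*83 + 58, so a_0 = 0.
  83 = 1*58 + 25, so a_1 = 1.
  58 = 2*25 + 8, so a_2 = 2.
  25 = 3*8 + 1, so a_3 = 3.
  8 = 8*1 + 0, so a_4 = 8.
The remainder reaches 0 after 5 divisions, so the expansion has 5 partial quotients, read off in order.

[0; 1, 2, 3, 8]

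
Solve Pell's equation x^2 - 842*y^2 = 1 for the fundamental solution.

First expand sqrt(842) as a continued fraction. With x_i = (sqrt(842) + m_i)/d_i and (m_0, d_0) = (0, 1): a_0 = floor(sqrt(842)) = 29, since 29^2 = 841 <= 842 < 900 = 30^2.
Iterate m_{i+1} = d_i*a_i - m_i, d_{i+1} = (842 - m_{i+1}^2)/d_i, a_{i+1} = floor((a_0 + m_{i+1})/d_{i+1}):
  m_1 = 1*29 - 0 = 29, d_1 = (842 - 29^2)/1 = 1/1 = 1, a_1 = floor((29 + 29)/1) = 58.
  m_2 = 1*58 - 29 = 29, d_2 = (842 - 29^2)/1 = 1/1 = 1: (m_2, d_2) = (m_1, d_1) = (29, 1), so from here the quotient a_1 repeats; the period length is 1.
So sqrt(842) = [29; (58)] with period length k = 1.
k is odd, so (p_{k-1}, q_{k-1}) only solves x^2 - 842y^2 = -1 and the fundamental solution of x^2 - 842y^2 = 1 is (p_{2k-1}, q_{2k-1}) = (p_1, q_1); compute convergents through index 1, running through the period twice.
Convergents (p_i = a_i*p_{i-1} + p_{i-2}, q_i = a_i*q_{i-1} + q_{i-2} with p_{-2}=0, p_{-1}=1, q_{-2}=1, q_{-1}=0):
  i=0: a_0=29, p_0 = 29*1 + 0 = 29, q_0 = 29*0 + 1 = 1.
  i=1: a_1=58, p_1 = 58*29 + 1 = 1683, q_1 = 58*1 + 0 = 58.
Indeed p_0^2 - 842*q_0^2 = 841 - 842 = -1, not +1.
Check: 1683^2 - 842*58^2 = 2832489 - 2832488 = 1, so (x, y) = (1683, 58) solves the equation, and by the theorem it is the least positive solution.

(x, y) = (1683, 58)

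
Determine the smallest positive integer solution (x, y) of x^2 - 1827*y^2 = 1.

First expand sqrt(1827) as a continued fraction. With x_i = (sqrt(1827) + m_i)/d_i and (m_0, d_0) = (0, 1): a_0 = floor(sqrt(1827)) = 42, since 42^2 = 1764 <= 1827 < 1849 = 43^2.
Iterate m_{i+1} = d_i*a_i - m_i, d_{i+1} = (1827 - m_{i+1}^2)/d_i, a_{i+1} = floor((a_0 + m_{i+1})/d_{i+1}):
  m_1 = 1*42 - 0 = 42, d_1 = (1827 - 42^2)/1 = 63/1 = 63, a_1 = floor((42 + 42)/63) = 1.
  m_2 = 63*1 - 42 = 21, d_2 = (1827 - 21^2)/63 = 1386/63 = 22, a_2 = floor((42 + 21)/22) = 2.
  m_3 = 22*2 - 21 = 23, d_3 = (1827 - 23^2)/22 = 1298/22 = 59, a_3 = floor((42 + 23)/59) = 1.
  m_4 = 59*1 - 23 = 36, d_4 = (1827 - 36^2)/59 = 531/59 = 9, a_4 = floor((42 + 36)/9) = 8.
  m_5 = 9*8 - 36 = 36, d_5 = (1827 - 36^2)/9 = 531/9 = 59, a_5 = floor((42 + 36)/59) = 1.
  m_6 = 59*1 - 36 = 23, d_6 = (1827 - 23^2)/59 = 1298/59 = 22, a_6 = floor((42 + 23)/22) = 2.
  m_7 = 22*2 - 23 = 21, d_7 = (1827 - 21^2)/22 = 1386/22 = 63, a_7 = floor((42 + 21)/63) = 1.
  m_8 = 63*1 - 21 = 42, d_8 = (1827 - 42^2)/63 = 63/63 = 1, a_8 = floor((42 + 42)/1) = 84.
  m_9 = 1*84 - 42 = 42, d_9 = (1827 - 42^2)/1 = 63/1 = 63: (m_9, d_9) = (m_1, d_1) = (42, 63), so from here the quotients repeat a_1, ..., a_8; the period length is 8.
So sqrt(1827) = [42; (1, 2, 1, 8, 1, 2, 1, 84)] with period length k = 8.
k is even, so the fundamental solution of x^2 - 1827y^2 = 1 is (p_{k-1}, q_{k-1}) = (p_7, q_7); compute convergents through index 7.
Convergents (p_i = a_i*p_{i-1} + p_{i-2}, q_i = a_i*q_{i-1} + q_{i-2} with p_{-2}=0, p_{-1}=1, q_{-2}=1, q_{-1}=0):
  i=0: a_0=42, p_0 = 42*1 + 0 = 42, q_0 = 42*0 + 1 = 1.
  i=1: a_1=1, p_1 = 1*42 + 1 = 43, q_1 = 1*1 + 0 = 1.
  i=2: a_2=2, p_2 = 2*43 + 42 = 128, q_2 = 2*1 + 1 = 3.
  i=3: a_3=1, p_3 = 1*128 + 43 = 171, q_3 = 1*3 + 1 = 4.
  i=4: a_4=8, p_4 = 8*171 + 128 = 1496, q_4 = 8*4 + 3 = 35.
  i=5: a_5=1, p_5 = 1*1496 + 171 = 1667, q_5 = 1*35 + 4 = 39.
  i=6: a_6=2, p_6 = 2*1667 + 1496 = 4830, q_6 = 2*39 + 35 = 113.
  i=7: a_7=1, p_7 = 1*4830 + 1667 = 6497, q_7 = 1*113 + 39 = 152.
Check: 6497^2 - 1827*152^2 = 42211009 - 42211008 = 1, so (x, y) = (6497, 152) solves the equation, and by the theorem it is the least positive solution.

(x, y) = (6497, 152)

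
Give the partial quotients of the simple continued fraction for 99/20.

Run the Euclidean algorithm on 99 and 20; the successive quotients are the partial quotients a_0, a_1, ... (each step inverts the fractional part left over by the previous one):
  99 = 4*20 + 19, so a_0 = 4.
  20 = 1*19 + 1, so a_1 = 1.
  19 = 19*1 + 0, so a_2 = 19.
The remainder reaches 0 after 3 divisions, so the expansion has 3 partial quotients, read off in order.

[4; 1, 19]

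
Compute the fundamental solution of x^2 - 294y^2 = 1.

First expand sqrt(294) as a continued fraction. With x_i = (sqrt(294) + m_i)/d_i and (m_0, d_0) = (0, 1): a_0 = floor(sqrt(294)) = 17, since 17^2 = 289 <= 294 < 324 = 18^2.
Iterate m_{i+1} = d_i*a_i - m_i, d_{i+1} = (294 - m_{i+1}^2)/d_i, a_{i+1} = floor((a_0 + m_{i+1})/d_{i+1}):
  m_1 = 1*17 - 0 = 17, d_1 = (294 - 17^2)/1 = 5/1 = 5, a_1 = floor((17 + 17)/5) = 6.
  m_2 = 5*6 - 17 = 13, d_2 = (294 - 13^2)/5 = 125/5 = 25, a_2 = floor((17 + 13)/25) = 1.
  m_3 = 25*1 - 13 = 12, d_3 = (294 - 12^2)/25 = 150/25 = 6, a_3 = floor((17 + 12)/6) = 4.
  m_4 = 6*4 - 12 = 12, d_4 = (294 - 12^2)/6 = 150/6 = 25, a_4 = floor((17 + 12)/25) = 1.
  m_5 = 25*1 - 12 = 13, d_5 = (294 - 13^2)/25 = 125/25 = 5, a_5 = floor((17 + 13)/5) = 6.
  m_6 = 5*6 - 13 = 17, d_6 = (294 - 17^2)/5 = 5/5 = 1, a_6 = floor((17 + 17)/1) = 34.
  m_7 = 1*34 - 17 = 17, d_7 = (294 - 17^2)/1 = 5/1 = 5: (m_7, d_7) = (m_1, d_1) = (17, 5), so from here the quotients repeat a_1, ..., a_6; the period length is 6.
So sqrt(294) = [17; (6, 1, 4, 1, 6, 34)] with period length k = 6.
k is even, so the fundamental solution of x^2 - 294y^2 = 1 is (p_{k-1}, q_{k-1}) = (p_5, q_5); compute convergents through index 5.
Convergents (p_i = a_i*p_{i-1} + p_{i-2}, q_i = a_i*q_{i-1} + q_{i-2} with p_{-2}=0, p_{-1}=1, q_{-2}=1, q_{-1}=0):
  i=0: a_0=17, p_0 = 17*1 + 0 = 17, q_0 = 17*0 + 1 = 1.
  i=1: a_1=6, p_1 = 6*17 + 1 = 103, q_1 = 6*1 + 0 = 6.
  i=2: a_2=1, p_2 = 1*103 + 17 = 120, q_2 = 1*6 + 1 = 7.
  i=3: a_3=4, p_3 = 4*120 + 103 = 583, q_3 = 4*7 + 6 = 34.
  i=4: a_4=1, p_4 = 1*583 + 120 = 703, q_4 = 1*34 + 7 = 41.
  i=5: a_5=6, p_5 = 6*703 + 583 = 4801, q_5 = 6*41 + 34 = 280.
Check: 4801^2 - 294*280^2 = 23049601 - 23049600 = 1, so (x, y) = (4801, 280) solves the equation, and by the theorem it is the least positive solution.

(x, y) = (4801, 280)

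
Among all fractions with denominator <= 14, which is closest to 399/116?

31/9

Expand x = 399/116 as a continued fraction with the Euclidean algorithm:
  399 = 3*116 + 51, so a_0 = 3.
  116 = 2*51 + 14, so a_1 = 2.
  51 = 3*14 + 9, so a_2 = 3.
  14 = 1*9 + 5, so a_3 = 1.
  9 = 1*5 + 4, so a_4 = 1.
  5 = 1*4 + 1, so a_5 = 1.
  4 = 4*1 + 0, so a_6 = 4.
so x = [3; 2, 3, 1, 1, 1, 4].
Convergents (p_i = a_i*p_{i-1} + p_{i-2}, q_i = a_i*q_{i-1} + q_{i-2} with p_{-2}=0, p_{-1}=1, q_{-2}=1, q_{-1}=0), until the denominator exceeds 14:
  i=0: a_0=3, p_0 = 3*1 + 0 = 3, q_0 = 3*0 + 1 = 1.
  i=1: a_1=2, p_1 = 2*3 + 1 = 7, q_1 = 2*1 + 0 = 2.
  i=2: a_2=3, p_2 = 3*7 + 3 = 24, q_2 = 3*2 + 1 = 7.
  i=3: a_3=1, p_3 = 1*24 + 7 = 31, q_3 = 1*7 + 2 = 9.
  i=4: a_4=1, p_4 = 1*31 + 24 = 55, q_4 = 1*9 + 7 = 16.
q_4 = 16 > 14, so the last convergent with denominator <= 14 is p_3/q_3 = 31/9.
The closest fraction with denominator <= 14 is either p_3/q_3 or the intermediate fraction (k*p_3 + p_2)/(k*q_3 + q_2) with the largest k >= 1 whose denominator stays <= 14; these approach x as k grows, and every other convergent or intermediate fraction in range is farther away.
Largest k: floor((14 - q_2)/q_3) = floor((14 - 7)/9) = 0.
Since k = 0, no intermediate fraction beyond p_3/q_3 has denominator <= 14, so the convergent 31/9 is the closest (its error is |399*9 - 31*116|/(116*9) = 5/1044).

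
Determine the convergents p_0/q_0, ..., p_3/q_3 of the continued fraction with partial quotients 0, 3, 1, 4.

0/1, 1/3, 1/4, 5/19

Using the convergent recurrence p_i = a_i*p_{i-1} + p_{i-2}, q_i = a_i*q_{i-1} + q_{i-2} with p_{-2}=0, p_{-1}=1, q_{-2}=1, q_{-1}=0:
  i=0: a_0=0, p_0 = 0*1 + 0 = 0, q_0 = 0*0 + 1 = 1.
  i=1: a_1=3, p_1 = 3*0 + 1 = 1, q_1 = 3*1 + 0 = 3.
  i=2: a_2=1, p_2 = 1*1 + 0 = 1, q_2 = 1*3 + 1 = 4.
  i=3: a_3=4, p_3 = 4*1 + 1 = 5, q_3 = 4*4 + 3 = 19.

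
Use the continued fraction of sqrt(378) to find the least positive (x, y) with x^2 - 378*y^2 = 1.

(x, y) = (8749, 450)

First expand sqrt(378) as a continued fraction. With x_i = (sqrt(378) + m_i)/d_i and (m_0, d_0) = (0, 1): a_0 = floor(sqrt(378)) = 19, since 19^2 = 361 <= 378 < 400 = 20^2.
Iterate m_{i+1} = d_i*a_i - m_i, d_{i+1} = (378 - m_{i+1}^2)/d_i, a_{i+1} = floor((a_0 + m_{i+1})/d_{i+1}):
  m_1 = 1*19 - 0 = 19, d_1 = (378 - 19^2)/1 = 17/1 = 17, a_1 = floor((19 + 19)/17) = 2.
  m_2 = 17*2 - 19 = 15, d_2 = (378 - 15^2)/17 = 153/17 = 9, a_2 = floor((19 + 15)/9) = 3.
  m_3 = 9*3 - 15 = 12, d_3 = (378 - 12^2)/9 = 234/9 = 26, a_3 = floor((19 + 12)/26) = 1.
  m_4 = 26*1 - 12 = 14, d_4 = (378 - 14^2)/26 = 182/26 = 7, a_4 = floor((19 + 14)/7) = 4.
  m_5 = 7*4 - 14 = 14, d_5 = (378 - 14^2)/7 = 182/7 = 26, a_5 = floor((19 + 14)/26) = 1.
  m_6 = 26*1 - 14 = 12, d_6 = (378 - 12^2)/26 = 234/26 = 9, a_6 = floor((19 + 12)/9) = 3.
  m_7 = 9*3 - 12 = 15, d_7 = (378 - 15^2)/9 = 153/9 = 17, a_7 = floor((19 + 15)/17) = 2.
  m_8 = 17*2 - 15 = 19, d_8 = (378 - 19^2)/17 = 17/17 = 1, a_8 = floor((19 + 19)/1) = 38.
  m_9 = 1*38 - 19 = 19, d_9 = (378 - 19^2)/1 = 17/1 = 17: (m_9, d_9) = (m_1, d_1) = (19, 17), so from here the quotients repeat a_1, ..., a_8; the period length is 8.
So sqrt(378) = [19; (2, 3, 1, 4, 1, 3, 2, 38)] with period length k = 8.
k is even, so the fundamental solution of x^2 - 378y^2 = 1 is (p_{k-1}, q_{k-1}) = (p_7, q_7); compute convergents through index 7.
Convergents (p_i = a_i*p_{i-1} + p_{i-2}, q_i = a_i*q_{i-1} + q_{i-2} with p_{-2}=0, p_{-1}=1, q_{-2}=1, q_{-1}=0):
  i=0: a_0=19, p_0 = 19*1 + 0 = 19, q_0 = 19*0 + 1 = 1.
  i=1: a_1=2, p_1 = 2*19 + 1 = 39, q_1 = 2*1 + 0 = 2.
  i=2: a_2=3, p_2 = 3*39 + 19 = 136, q_2 = 3*2 + 1 = 7.
  i=3: a_3=1, p_3 = 1*136 + 39 = 175, q_3 = 1*7 + 2 = 9.
  i=4: a_4=4, p_4 = 4*175 + 136 = 836, q_4 = 4*9 + 7 = 43.
  i=5: a_5=1, p_5 = 1*836 + 175 = 1011, q_5 = 1*43 + 9 = 52.
  i=6: a_6=3, p_6 = 3*1011 + 836 = 3869, q_6 = 3*52 + 43 = 199.
  i=7: a_7=2, p_7 = 2*3869 + 1011 = 8749, q_7 = 2*199 + 52 = 450.
Check: 8749^2 - 378*450^2 = 76545001 - 76545000 = 1, so (x, y) = (8749, 450) solves the equation, and by the theorem it is the least positive solution.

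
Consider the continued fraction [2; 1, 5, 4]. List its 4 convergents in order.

2/1, 3/1, 17/6, 71/25

Using the convergent recurrence p_i = a_i*p_{i-1} + p_{i-2}, q_i = a_i*q_{i-1} + q_{i-2} with p_{-2}=0, p_{-1}=1, q_{-2}=1, q_{-1}=0:
  i=0: a_0=2, p_0 = 2*1 + 0 = 2, q_0 = 2*0 + 1 = 1.
  i=1: a_1=1, p_1 = 1*2 + 1 = 3, q_1 = 1*1 + 0 = 1.
  i=2: a_2=5, p_2 = 5*3 + 2 = 17, q_2 = 5*1 + 1 = 6.
  i=3: a_3=4, p_3 = 4*17 + 3 = 71, q_3 = 4*6 + 1 = 25.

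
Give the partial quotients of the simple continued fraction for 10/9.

[1; 9]

Run the Euclidean algorithm on 10 and 9; the successive quotients are the partial quotients a_0, a_1, ... (each step inverts the fractional part left over by the previous one):
  10 = 1*9 + 1, so a_0 = 1.
  9 = 9*1 + 0, so a_1 = 9.
The remainder reaches 0 after 2 divisions, so the expansion has 2 partial quotients, read off in order.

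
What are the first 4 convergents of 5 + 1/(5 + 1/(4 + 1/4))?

Using the convergent recurrence p_i = a_i*p_{i-1} + p_{i-2}, q_i = a_i*q_{i-1} + q_{i-2} with p_{-2}=0, p_{-1}=1, q_{-2}=1, q_{-1}=0:
  i=0: a_0=5, p_0 = 5*1 + 0 = 5, q_0 = 5*0 + 1 = 1.
  i=1: a_1=5, p_1 = 5*5 + 1 = 26, q_1 = 5*1 + 0 = 5.
  i=2: a_2=4, p_2 = 4*26 + 5 = 109, q_2 = 4*5 + 1 = 21.
  i=3: a_3=4, p_3 = 4*109 + 26 = 462, q_3 = 4*21 + 5 = 89.

5/1, 26/5, 109/21, 462/89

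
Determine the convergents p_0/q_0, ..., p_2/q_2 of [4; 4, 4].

Using the convergent recurrence p_i = a_i*p_{i-1} + p_{i-2}, q_i = a_i*q_{i-1} + q_{i-2} with p_{-2}=0, p_{-1}=1, q_{-2}=1, q_{-1}=0:
  i=0: a_0=4, p_0 = 4*1 + 0 = 4, q_0 = 4*0 + 1 = 1.
  i=1: a_1=4, p_1 = 4*4 + 1 = 17, q_1 = 4*1 + 0 = 4.
  i=2: a_2=4, p_2 = 4*17 + 4 = 72, q_2 = 4*4 + 1 = 17.

4/1, 17/4, 72/17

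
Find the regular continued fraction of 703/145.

[4; 1, 5, 1, 1, 2, 4]

Run the Euclidean algorithm on 703 and 145; the successive quotients are the partial quotients a_0, a_1, ... (each step inverts the fractional part left over by the previous one):
  703 = 4*145 + 123, so a_0 = 4.
  145 = 1*123 + 22, so a_1 = 1.
  123 = 5*22 + 13, so a_2 = 5.
  22 = 1*13 + 9, so a_3 = 1.
  13 = 1*9 + 4, so a_4 = 1.
  9 = 2*4 + 1, so a_5 = 2.
  4 = 4*1 + 0, so a_6 = 4.
The remainder reaches 0 after 7 divisions, so the expansion has 7 partial quotients, read off in order.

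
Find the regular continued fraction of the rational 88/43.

[2; 21, 2]

Run the Euclidean algorithm on 88 and 43; the successive quotients are the partial quotients a_0, a_1, ... (each step inverts the fractional part left over by the previous one):
  88 = 2*43 + 2, so a_0 = 2.
  43 = 21*2 + 1, so a_1 = 21.
  2 = 2*1 + 0, so a_2 = 2.
The remainder reaches 0 after 3 divisions, so the expansion has 3 partial quotients, read off in order.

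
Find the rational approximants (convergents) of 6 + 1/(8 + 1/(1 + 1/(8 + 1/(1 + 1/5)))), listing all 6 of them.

6/1, 49/8, 55/9, 489/80, 544/89, 3209/525

Using the convergent recurrence p_i = a_i*p_{i-1} + p_{i-2}, q_i = a_i*q_{i-1} + q_{i-2} with p_{-2}=0, p_{-1}=1, q_{-2}=1, q_{-1}=0:
  i=0: a_0=6, p_0 = 6*1 + 0 = 6, q_0 = 6*0 + 1 = 1.
  i=1: a_1=8, p_1 = 8*6 + 1 = 49, q_1 = 8*1 + 0 = 8.
  i=2: a_2=1, p_2 = 1*49 + 6 = 55, q_2 = 1*8 + 1 = 9.
  i=3: a_3=8, p_3 = 8*55 + 49 = 489, q_3 = 8*9 + 8 = 80.
  i=4: a_4=1, p_4 = 1*489 + 55 = 544, q_4 = 1*80 + 9 = 89.
  i=5: a_5=5, p_5 = 5*544 + 489 = 3209, q_5 = 5*89 + 80 = 525.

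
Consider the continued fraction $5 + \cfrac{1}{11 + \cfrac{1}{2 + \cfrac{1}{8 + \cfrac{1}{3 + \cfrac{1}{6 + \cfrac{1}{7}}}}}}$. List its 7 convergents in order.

Using the convergent recurrence p_i = a_i*p_{i-1} + p_{i-2}, q_i = a_i*q_{i-1} + q_{i-2} with p_{-2}=0, p_{-1}=1, q_{-2}=1, q_{-1}=0:
  i=0: a_0=5, p_0 = 5*1 + 0 = 5, q_0 = 5*0 + 1 = 1.
  i=1: a_1=11, p_1 = 11*5 + 1 = 56, q_1 = 11*1 + 0 = 11.
  i=2: a_2=2, p_2 = 2*56 + 5 = 117, q_2 = 2*11 + 1 = 23.
  i=3: a_3=8, p_3 = 8*117 + 56 = 992, q_3 = 8*23 + 11 = 195.
  i=4: a_4=3, p_4 = 3*992 + 117 = 3093, q_4 = 3*195 + 23 = 608.
  i=5: a_5=6, p_5 = 6*3093 + 992 = 19550, q_5 = 6*608 + 195 = 3843.
  i=6: a_6=7, p_6 = 7*19550 + 3093 = 139943, q_6 = 7*3843 + 608 = 27509.

5/1, 56/11, 117/23, 992/195, 3093/608, 19550/3843, 139943/27509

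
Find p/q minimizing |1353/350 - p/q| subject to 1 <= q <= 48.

Expand x = 1353/350 as a continued fraction with the Euclidean algorithm:
  1353 = 3*350 + 303, so a_0 = 3.
  350 = 1*303 + 47, so a_1 = 1.
  303 = 6*47 + 21, so a_2 = 6.
  47 = 2*21 + 5, so a_3 = 2.
  21 = 4*5 + 1, so a_4 = 4.
  5 = 5*1 + 0, so a_5 = 5.
so x = [3; 1, 6, 2, 4, 5].
Convergents (p_i = a_i*p_{i-1} + p_{i-2}, q_i = a_i*q_{i-1} + q_{i-2} with p_{-2}=0, p_{-1}=1, q_{-2}=1, q_{-1}=0), until the denominator exceeds 48:
  i=0: a_0=3, p_0 = 3*1 + 0 = 3, q_0 = 3*0 + 1 = 1.
  i=1: a_1=1, p_1 = 1*3 + 1 = 4, q_1 = 1*1 + 0 = 1.
  i=2: a_2=6, p_2 = 6*4 + 3 = 27, q_2 = 6*1 + 1 = 7.
  i=3: a_3=2, p_3 = 2*27 + 4 = 58, q_3 = 2*7 + 1 = 15.
  i=4: a_4=4, p_4 = 4*58 + 27 = 259, q_4 = 4*15 + 7 = 67.
q_4 = 67 > 48, so the last convergent with denominator <= 48 is p_3/q_3 = 58/15.
The closest fraction with denominator <= 48 is either p_3/q_3 or the intermediate fraction (k*p_3 + p_2)/(k*q_3 + q_2) with the largest k >= 1 whose denominator stays <= 48; these approach x as k grows, and every other convergent or intermediate fraction in range is farther away.
Largest k: floor((48 - q_2)/q_3) = floor((48 - 7)/15) = 2.
That gives (2*58 + 27)/(2*15 + 7) = 143/37.
Compare the errors: |x - 58/15| = |1353*15 - 58*350|/(350*15) = 5/5250, and |x - 143/37| = |1353*37 - 143*350|/(350*37) = 11/12950.
Cross-multiplying, 11*5250 = 57750 < 64750 = 5*12950, so 11/12950 is smaller: the intermediate fraction 143/37 is closer to x than 58/15.

143/37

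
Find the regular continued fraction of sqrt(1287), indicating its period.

Write x_i = (sqrt(1287) + m_i)/d_i with (m_0, d_0) = (0, 1). a_0 = floor(sqrt(1287)) = 35, since 35^2 = 1225 <= 1287 < 1296 = 36^2.
Iterate m_{i+1} = d_i*a_i - m_i, d_{i+1} = (1287 - m_{i+1}^2)/d_i, a_{i+1} = floor((a_0 + m_{i+1})/d_{i+1}):
  m_1 = 1*35 - 0 = 35, d_1 = (1287 - 35^2)/1 = 62/1 = 62, a_1 = floor((35 + 35)/62) = 1.
  m_2 = 62*1 - 35 = 27, d_2 = (1287 - 27^2)/62 = 558/62 = 9, a_2 = floor((35 + 27)/9) = 6.
  m_3 = 9*6 - 27 = 27, d_3 = (1287 - 27^2)/9 = 558/9 = 62, a_3 = floor((35 + 27)/62) = 1.
  m_4 = 62*1 - 27 = 35, d_4 = (1287 - 35^2)/62 = 62/62 = 1, a_4 = floor((35 + 35)/1) = 70.
  m_5 = 1*70 - 35 = 35, d_5 = (1287 - 35^2)/1 = 62/1 = 62: (m_5, d_5) = (m_1, d_1) = (35, 62), so from here the quotients repeat a_1, ..., a_4; the period length is 4.
Hence the expansion of sqrt(1287) is a_0 = 35 followed by the repeating block 1, 6, 1, 70 (period 4).

[35; (1, 6, 1, 70)]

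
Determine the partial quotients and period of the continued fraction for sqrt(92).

Write x_i = (sqrt(92) + m_i)/d_i with (m_0, d_0) = (0, 1). a_0 = floor(sqrt(92)) = 9, since 9^2 = 81 <= 92 < 100 = 10^2.
Iterate m_{i+1} = d_i*a_i - m_i, d_{i+1} = (92 - m_{i+1}^2)/d_i, a_{i+1} = floor((a_0 + m_{i+1})/d_{i+1}):
  m_1 = 1*9 - 0 = 9, d_1 = (92 - 9^2)/1 = 11/1 = 11, a_1 = floor((9 + 9)/11) = 1.
  m_2 = 11*1 - 9 = 2, d_2 = (92 - 2^2)/11 = 88/11 = 8, a_2 = floor((9 + 2)/8) = 1.
  m_3 = 8*1 - 2 = 6, d_3 = (92 - 6^2)/8 = 56/8 = 7, a_3 = floor((9 + 6)/7) = 2.
  m_4 = 7*2 - 6 = 8, d_4 = (92 - 8^2)/7 = 28/7 = 4, a_4 = floor((9 + 8)/4) = 4.
  m_5 = 4*4 - 8 = 8, d_5 = (92 - 8^2)/4 = 28/4 = 7, a_5 = floor((9 + 8)/7) = 2.
  m_6 = 7*2 - 8 = 6, d_6 = (92 - 6^2)/7 = 56/7 = 8, a_6 = floor((9 + 6)/8) = 1.
  m_7 = 8*1 - 6 = 2, d_7 = (92 - 2^2)/8 = 88/8 = 11, a_7 = floor((9 + 2)/11) = 1.
  m_8 = 11*1 - 2 = 9, d_8 = (92 - 9^2)/11 = 11/11 = 1, a_8 = floor((9 + 9)/1) = 18.
  m_9 = 1*18 - 9 = 9, d_9 = (92 - 9^2)/1 = 11/1 = 11: (m_9, d_9) = (m_1, d_1) = (9, 11), so from here the quotients repeat a_1, ..., a_8; the period length is 8.
Hence the expansion of sqrt(92) is a_0 = 9 followed by the repeating block 1, 1, 2, 4, 2, 1, 1, 18 (period 8).

[9; (1, 1, 2, 4, 2, 1, 1, 18)]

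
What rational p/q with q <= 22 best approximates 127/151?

16/19

Expand x = 127/151 as a continued fraction with the Euclidean algorithm:
  127 = 0*151 + 127, so a_0 = 0.
  151 = 1*127 + 24, so a_1 = 1.
  127 = 5*24 + 7, so a_2 = 5.
  24 = 3*7 + 3, so a_3 = 3.
  7 = 2*3 + 1, so a_4 = 2.
  3 = 3*1 + 0, so a_5 = 3.
so x = [0; 1, 5, 3, 2, 3].
Convergents (p_i = a_i*p_{i-1} + p_{i-2}, q_i = a_i*q_{i-1} + q_{i-2} with p_{-2}=0, p_{-1}=1, q_{-2}=1, q_{-1}=0), until the denominator exceeds 22:
  i=0: a_0=0, p_0 = 0*1 + 0 = 0, q_0 = 0*0 + 1 = 1.
  i=1: a_1=1, p_1 = 1*0 + 1 = 1, q_1 = 1*1 + 0 = 1.
  i=2: a_2=5, p_2 = 5*1 + 0 = 5, q_2 = 5*1 + 1 = 6.
  i=3: a_3=3, p_3 = 3*5 + 1 = 16, q_3 = 3*6 + 1 = 19.
  i=4: a_4=2, p_4 = 2*16 + 5 = 37, q_4 = 2*19 + 6 = 44.
q_4 = 44 > 22, so the last convergent with denominator <= 22 is p_3/q_3 = 16/19.
The closest fraction with denominator <= 22 is either p_3/q_3 or the intermediate fraction (k*p_3 + p_2)/(k*q_3 + q_2) with the largest k >= 1 whose denominator stays <= 22; these approach x as k grows, and every other convergent or intermediate fraction in range is farther away.
Largest k: floor((22 - q_2)/q_3) = floor((22 - 6)/19) = 0.
Since k = 0, no intermediate fraction beyond p_3/q_3 has denominator <= 22, so the convergent 16/19 is the closest (its error is |127*19 - 16*151|/(151*19) = 3/2869).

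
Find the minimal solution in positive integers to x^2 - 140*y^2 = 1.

First expand sqrt(140) as a continued fraction. With x_i = (sqrt(140) + m_i)/d_i and (m_0, d_0) = (0, 1): a_0 = floor(sqrt(140)) = 11, since 11^2 = 121 <= 140 < 144 = 12^2.
Iterate m_{i+1} = d_i*a_i - m_i, d_{i+1} = (140 - m_{i+1}^2)/d_i, a_{i+1} = floor((a_0 + m_{i+1})/d_{i+1}):
  m_1 = 1*11 - 0 = 11, d_1 = (140 - 11^2)/1 = 19/1 = 19, a_1 = floor((11 + 11)/19) = 1.
  m_2 = 19*1 - 11 = 8, d_2 = (140 - 8^2)/19 = 76/19 = 4, a_2 = floor((11 + 8)/4) = 4.
  m_3 = 4*4 - 8 = 8, d_3 = (140 - 8^2)/4 = 76/4 = 19, a_3 = floor((11 + 8)/19) = 1.
  m_4 = 19*1 - 8 = 11, d_4 = (140 - 11^2)/19 = 19/19 = 1, a_4 = floor((11 + 11)/1) = 22.
  m_5 = 1*22 - 11 = 11, d_5 = (140 - 11^2)/1 = 19/1 = 19: (m_5, d_5) = (m_1, d_1) = (11, 19), so from here the quotients repeat a_1, ..., a_4; the period length is 4.
So sqrt(140) = [11; (1, 4, 1, 22)] with period length k = 4.
k is even, so the fundamental solution of x^2 - 140y^2 = 1 is (p_{k-1}, q_{k-1}) = (p_3, q_3); compute convergents through index 3.
Convergents (p_i = a_i*p_{i-1} + p_{i-2}, q_i = a_i*q_{i-1} + q_{i-2} with p_{-2}=0, p_{-1}=1, q_{-2}=1, q_{-1}=0):
  i=0: a_0=11, p_0 = 11*1 + 0 = 11, q_0 = 11*0 + 1 = 1.
  i=1: a_1=1, p_1 = 1*11 + 1 = 12, q_1 = 1*1 + 0 = 1.
  i=2: a_2=4, p_2 = 4*12 + 11 = 59, q_2 = 4*1 + 1 = 5.
  i=3: a_3=1, p_3 = 1*59 + 12 = 71, q_3 = 1*5 + 1 = 6.
Check: 71^2 - 140*6^2 = 5041 - 5040 = 1, so (x, y) = (71, 6) solves the equation, and by the theorem it is the least positive solution.

(x, y) = (71, 6)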